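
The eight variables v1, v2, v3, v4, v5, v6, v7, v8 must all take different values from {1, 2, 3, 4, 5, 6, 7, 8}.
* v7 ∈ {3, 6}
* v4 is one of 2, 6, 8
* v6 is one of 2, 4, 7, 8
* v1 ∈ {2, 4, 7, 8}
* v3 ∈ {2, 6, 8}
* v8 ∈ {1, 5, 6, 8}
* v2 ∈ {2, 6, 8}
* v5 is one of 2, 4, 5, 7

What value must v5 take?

5

Among the 8 variables, 1 fits only v8 (and all 8 values in {1, 2, 3, 4, 5, 6, 7, 8} must be used), so v8 = 1.
Among the 7 still-open variables, 3 fits only v7 (and all 7 values in {2, 3, 4, 5, 6, 7, 8} must be used), so v7 = 3.
The 6 still-open variables together cover exactly {2, 4, 5, 6, 7, 8} — 6 values for 6 variables — and 5 appears only in v5's list, so v5 = 5.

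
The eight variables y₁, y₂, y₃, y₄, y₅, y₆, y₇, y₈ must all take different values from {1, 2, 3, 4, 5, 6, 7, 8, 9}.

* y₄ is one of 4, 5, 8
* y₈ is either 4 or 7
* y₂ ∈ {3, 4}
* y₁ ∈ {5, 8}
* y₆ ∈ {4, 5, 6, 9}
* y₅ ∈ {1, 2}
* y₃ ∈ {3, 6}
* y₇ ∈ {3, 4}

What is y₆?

9

y₂ and y₇ share exactly the 2 values {3, 4}; by pigeonhole those values go to them, so strike 3, 4 from y₃, y₄, y₆, y₈.
y₃ has just one choice, so y₃ = 6. Strike 6 from y₆.
y₈'s domain is down to {7}, so y₈ = 7.
y₁ and y₄ between them cover only {5, 8} — a naked pair. Remove those values from y₆.
So y₆ = 9.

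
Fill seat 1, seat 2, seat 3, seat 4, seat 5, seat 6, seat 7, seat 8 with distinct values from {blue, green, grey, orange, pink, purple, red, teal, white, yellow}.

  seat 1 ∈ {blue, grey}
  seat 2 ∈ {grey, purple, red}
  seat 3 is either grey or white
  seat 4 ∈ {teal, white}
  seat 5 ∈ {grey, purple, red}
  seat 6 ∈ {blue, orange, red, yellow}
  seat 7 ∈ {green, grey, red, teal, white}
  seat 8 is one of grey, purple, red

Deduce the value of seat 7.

green

seat 2, seat 5, seat 8 between them cover only {grey, purple, red} — a naked triple. Remove those values from seat 1, seat 3, seat 6, seat 7.
That leaves seat 1 = blue. So seat 6 can't be blue.
seat 3 has just one choice, so seat 3 = white. So seat 4, seat 7 can't be white.
seat 4 has just one choice, so seat 4 = teal. Remove teal from seat 7.
So seat 7 = green.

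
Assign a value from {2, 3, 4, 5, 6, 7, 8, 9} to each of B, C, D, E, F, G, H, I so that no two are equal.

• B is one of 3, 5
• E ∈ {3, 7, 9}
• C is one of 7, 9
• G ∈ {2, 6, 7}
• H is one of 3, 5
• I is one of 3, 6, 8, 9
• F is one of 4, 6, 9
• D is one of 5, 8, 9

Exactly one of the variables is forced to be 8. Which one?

D

The 8 variables together cover exactly {2, 3, 4, 5, 6, 7, 8, 9} — 8 values for 8 variables — and 2 appears only in G's list, so G = 2.
Among the 7 still-open variables, 4 fits only F (and all 7 values in {3, 4, 5, 6, 7, 8, 9} must be used), so F = 4.
Among the 6 still-open variables, 6 fits only I (and all 6 values in {3, 5, 6, 7, 8, 9} must be used), so I = 6.
Among the 5 still-open variables, 8 fits only D (and all 5 values in {3, 5, 7, 8, 9} must be used), so D = 8.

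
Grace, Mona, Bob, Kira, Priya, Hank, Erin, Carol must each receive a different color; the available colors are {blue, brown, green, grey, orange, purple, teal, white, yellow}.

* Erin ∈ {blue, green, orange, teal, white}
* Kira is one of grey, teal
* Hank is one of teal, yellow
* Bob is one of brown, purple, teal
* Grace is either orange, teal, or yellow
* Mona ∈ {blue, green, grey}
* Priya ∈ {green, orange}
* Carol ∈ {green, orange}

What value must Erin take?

white

The 2 variables Priya and Carol are confined to {green, orange}, which locks those values in; drop them from Grace, Mona, Erin.
Grace and Hank between them cover only {teal, yellow} — a naked pair. Remove those values from Bob, Kira, Erin.
Kira must be grey (only option left). Remove grey from Mona.
Mona must be blue (only option left). Remove blue from Erin.
So Erin = white.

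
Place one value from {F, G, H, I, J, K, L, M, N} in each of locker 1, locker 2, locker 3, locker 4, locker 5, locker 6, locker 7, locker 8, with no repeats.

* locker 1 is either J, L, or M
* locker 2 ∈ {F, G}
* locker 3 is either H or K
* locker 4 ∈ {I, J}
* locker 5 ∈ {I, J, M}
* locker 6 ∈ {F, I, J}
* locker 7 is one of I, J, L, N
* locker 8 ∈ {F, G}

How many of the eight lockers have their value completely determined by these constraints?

locker 2 and locker 8 share exactly the 2 values {F, G}; by pigeonhole those values go to them, so strike F, G from locker 6.
locker 4 and locker 6 between them cover only {I, J} — a naked pair. Remove those values from locker 1, locker 5, locker 7.
locker 5 has just one choice, so locker 5 = M. Eliminate M elsewhere: locker 1.
That leaves locker 1 = L. Strike L from locker 7.
locker 7 must be N (only option left).
Determined: locker 1=L, locker 5=M, locker 7=N. The other lockers each still have more than one consistent value. That makes 3.

3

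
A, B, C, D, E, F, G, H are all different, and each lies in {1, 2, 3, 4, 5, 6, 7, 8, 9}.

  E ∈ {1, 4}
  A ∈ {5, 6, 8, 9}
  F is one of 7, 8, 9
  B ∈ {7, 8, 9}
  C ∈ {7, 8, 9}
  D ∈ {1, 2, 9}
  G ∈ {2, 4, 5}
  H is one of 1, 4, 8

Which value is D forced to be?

The 8 variables together cover exactly {1, 2, 4, 5, 6, 7, 8, 9} — 8 values for 8 variables — and 6 appears only in A's list, so A = 6.
The 7 still-open variables together cover exactly {1, 2, 4, 5, 7, 8, 9} — 7 values for 7 variables — and 5 appears only in G's list, so G = 5.
Among the 6 still-open variables, 2 fits only D (and all 6 values in {1, 2, 4, 7, 8, 9} must be used), so D = 2.

2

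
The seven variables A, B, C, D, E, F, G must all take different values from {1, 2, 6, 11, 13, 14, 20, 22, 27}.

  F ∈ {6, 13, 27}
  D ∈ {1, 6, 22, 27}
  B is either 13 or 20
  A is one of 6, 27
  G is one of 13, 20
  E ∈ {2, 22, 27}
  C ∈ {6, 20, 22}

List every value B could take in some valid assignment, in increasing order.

The 7 variables together cover exactly {1, 2, 6, 13, 20, 22, 27} — 7 values for 7 variables — and 1 appears only in D's list, so D = 1.
The 6 still-open variables together cover exactly {2, 6, 13, 20, 22, 27} — 6 values for 6 variables — and 2 appears only in E's list, so E = 2.
Among the 5 still-open variables, 22 fits only C (and all 5 values in {6, 13, 20, 22, 27} must be used), so C = 22.
B and G between them cover only {13, 20} — a naked pair. Remove those values from F.
No further eliminations apply; B can still be any of 13, 20.

13, 20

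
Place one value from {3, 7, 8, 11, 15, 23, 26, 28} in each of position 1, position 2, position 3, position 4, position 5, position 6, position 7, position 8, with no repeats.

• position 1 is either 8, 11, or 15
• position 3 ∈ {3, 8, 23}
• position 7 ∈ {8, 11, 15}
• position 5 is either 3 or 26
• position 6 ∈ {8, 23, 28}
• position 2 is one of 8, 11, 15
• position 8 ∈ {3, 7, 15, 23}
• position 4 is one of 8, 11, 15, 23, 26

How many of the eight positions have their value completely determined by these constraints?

The 8 variables draw from only 8 values {3, 7, 8, 11, 15, 23, 26, 28}, so each is used; only position 8 can be 7, hence position 8 = 7.
The 7 still-open variables draw from only 7 values {3, 8, 11, 15, 23, 26, 28}, so each is used; only position 6 can be 28, hence position 6 = 28.
position 1, position 2, position 7 share exactly the 3 values {8, 11, 15}; by pigeonhole those values go to them, so strike 8, 11, 15 from position 3, position 4.
Determined: position 6=28, position 8=7. The other positions each still have more than one consistent value. That makes 2.

2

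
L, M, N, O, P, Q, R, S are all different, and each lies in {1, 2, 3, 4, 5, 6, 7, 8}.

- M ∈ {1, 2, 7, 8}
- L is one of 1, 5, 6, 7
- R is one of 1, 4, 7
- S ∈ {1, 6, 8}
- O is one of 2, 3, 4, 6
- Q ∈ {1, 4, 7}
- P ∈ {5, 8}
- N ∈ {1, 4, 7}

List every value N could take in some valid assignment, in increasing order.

1, 4, 7

The 8 variables together cover exactly {1, 2, 3, 4, 5, 6, 7, 8} — 8 values for 8 variables — and 3 appears only in O's list, so O = 3.
The 7 still-open variables together cover exactly {1, 2, 4, 5, 6, 7, 8} — 7 values for 7 variables — and 2 appears only in M's list, so M = 2.
N, Q, R between them cover only {1, 4, 7} — a naked triple. Remove those values from L, S.
No further eliminations apply; N can still be any of 1, 4, 7.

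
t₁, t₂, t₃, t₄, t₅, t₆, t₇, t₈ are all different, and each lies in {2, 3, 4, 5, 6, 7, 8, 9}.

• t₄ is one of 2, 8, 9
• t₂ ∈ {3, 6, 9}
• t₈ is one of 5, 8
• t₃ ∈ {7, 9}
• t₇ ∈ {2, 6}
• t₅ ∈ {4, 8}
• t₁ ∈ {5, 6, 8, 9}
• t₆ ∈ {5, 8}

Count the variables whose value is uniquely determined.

The 8 variables together cover exactly {2, 3, 4, 5, 6, 7, 8, 9} — 8 values for 8 variables — and 3 appears only in t₂'s list, so t₂ = 3.
The 7 still-open variables together cover exactly {2, 4, 5, 6, 7, 8, 9} — 7 values for 7 variables — and 4 appears only in t₅'s list, so t₅ = 4.
Among the 6 still-open variables, 7 fits only t₃ (and all 6 values in {2, 5, 6, 7, 8, 9} must be used), so t₃ = 7.
t₆ and t₈ between them cover only {5, 8} — a naked pair. Remove those values from t₁, t₄.
Determined: t₂=3, t₃=7, t₅=4. The other variables each still have more than one consistent value. That makes 3.

3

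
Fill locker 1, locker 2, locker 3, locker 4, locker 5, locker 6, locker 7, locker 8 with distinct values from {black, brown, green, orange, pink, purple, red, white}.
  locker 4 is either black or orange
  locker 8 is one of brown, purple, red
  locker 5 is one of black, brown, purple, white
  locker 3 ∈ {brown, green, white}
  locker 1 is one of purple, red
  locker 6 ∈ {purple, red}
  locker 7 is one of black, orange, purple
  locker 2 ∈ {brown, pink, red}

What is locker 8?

brown

The 8 variables together cover exactly {black, brown, green, orange, pink, purple, red, white} — 8 values for 8 variables — and green appears only in locker 3's list, so locker 3 = green.
Among the 7 still-open variables, pink fits only locker 2 (and all 7 values in {black, brown, orange, pink, purple, red, white} must be used), so locker 2 = pink.
Among the 6 still-open variables, white fits only locker 5 (and all 6 values in {black, brown, orange, purple, red, white} must be used), so locker 5 = white.
The 5 still-open variables together cover exactly {black, brown, orange, purple, red} — 5 values for 5 variables — and brown appears only in locker 8's list, so locker 8 = brown.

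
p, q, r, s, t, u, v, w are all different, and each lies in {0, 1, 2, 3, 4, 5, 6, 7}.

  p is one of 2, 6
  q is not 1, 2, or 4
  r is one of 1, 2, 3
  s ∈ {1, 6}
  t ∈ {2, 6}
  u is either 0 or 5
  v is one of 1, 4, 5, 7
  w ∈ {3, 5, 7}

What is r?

3

The 8 variables together cover exactly {0, 1, 2, 3, 4, 5, 6, 7} — 8 values for 8 variables — and 4 appears only in v's list, so v = 4.
p and t share exactly the 2 values {2, 6}; by pigeonhole those values go to them, so strike 2, 6 from q, r, s.
s must be 1 (only option left). Remove 1 from r.
So r = 3.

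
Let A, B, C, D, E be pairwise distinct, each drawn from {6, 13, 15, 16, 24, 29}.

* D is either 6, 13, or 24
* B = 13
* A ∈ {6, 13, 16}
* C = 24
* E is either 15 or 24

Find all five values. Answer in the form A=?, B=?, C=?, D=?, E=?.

A=16, B=13, C=24, D=6, E=15

B has just one choice, so B = 13. Strike 13 from A, D.
That leaves C = 24. So D, E can't be 24.
D's domain is down to {6}, so D = 6. Strike 6 from A.
That leaves E = 15.
A has just one choice, so A = 16.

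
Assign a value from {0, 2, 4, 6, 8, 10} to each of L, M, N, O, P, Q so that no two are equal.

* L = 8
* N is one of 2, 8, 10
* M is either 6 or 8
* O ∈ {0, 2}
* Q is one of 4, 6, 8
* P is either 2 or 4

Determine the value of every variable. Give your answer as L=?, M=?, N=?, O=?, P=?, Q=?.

L's domain is down to {8}, so L = 8. Eliminate 8 elsewhere: M, N, Q.
M has just one choice, so M = 6. Remove 6 from Q.
That leaves Q = 4. Remove 4 from P.
P must be 2 (only option left). Remove 2 from N, O.
N must be 10 (only option left).
O's domain is down to {0}, so O = 0.

L=8, M=6, N=10, O=0, P=2, Q=4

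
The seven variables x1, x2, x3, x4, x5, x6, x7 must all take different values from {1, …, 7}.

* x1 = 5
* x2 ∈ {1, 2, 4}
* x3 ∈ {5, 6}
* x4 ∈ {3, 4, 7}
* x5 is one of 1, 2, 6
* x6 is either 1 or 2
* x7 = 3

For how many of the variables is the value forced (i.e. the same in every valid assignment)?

5

x1's domain is down to {5}, so x1 = 5. So x3 can't be 5.
x3's domain is down to {6}, so x3 = 6. Strike 6 from x5.
x7 must be 3 (only option left). Strike 3 from x4.
Among the 4 still-open variables, 7 fits only x4 (and all 4 values in {1, 2, 4, 7} must be used), so x4 = 7.
Among the 3 still-open variables, 4 fits only x2 (and all 3 values in {1, 2, 4} must be used), so x2 = 4.
Determined: x1=5, x2=4, x3=6, x4=7, x7=3. The other variables each still have more than one consistent value. That makes 5.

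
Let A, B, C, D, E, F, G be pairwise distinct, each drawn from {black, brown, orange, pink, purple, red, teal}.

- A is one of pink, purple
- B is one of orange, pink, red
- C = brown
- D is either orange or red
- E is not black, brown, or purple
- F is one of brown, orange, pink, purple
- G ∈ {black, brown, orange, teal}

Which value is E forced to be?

C has just one choice, so C = brown. Strike brown from F, G.
Among the 6 still-open variables, black fits only G (and all 6 values in {black, orange, pink, purple, red, teal} must be used), so G = black.
Among the 5 still-open variables, teal fits only E (and all 5 values in {orange, pink, purple, red, teal} must be used), so E = teal.

teal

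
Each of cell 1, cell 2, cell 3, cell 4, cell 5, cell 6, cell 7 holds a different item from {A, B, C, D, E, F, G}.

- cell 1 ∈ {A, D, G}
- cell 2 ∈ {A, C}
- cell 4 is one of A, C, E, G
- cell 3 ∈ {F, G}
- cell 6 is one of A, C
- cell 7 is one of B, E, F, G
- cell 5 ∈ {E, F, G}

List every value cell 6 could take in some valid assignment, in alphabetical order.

A, C

The 7 variables draw from only 7 values {A, B, C, D, E, F, G}, so each is used; only cell 7 can be B, hence cell 7 = B.
Among the 6 still-open variables, D fits only cell 1 (and all 6 values in {A, C, D, E, F, G} must be used), so cell 1 = D.
cell 2 and cell 6 share exactly the 2 values {A, C}; by pigeonhole those values go to them, so strike A, C from cell 4.
No further eliminations apply; cell 6 can still be any of A, C.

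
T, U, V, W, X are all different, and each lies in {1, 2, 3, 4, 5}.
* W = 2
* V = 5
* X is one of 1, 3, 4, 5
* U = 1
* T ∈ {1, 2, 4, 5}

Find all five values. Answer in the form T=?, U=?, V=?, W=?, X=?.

U's domain is down to {1}, so U = 1. So T, X can't be 1.
V's domain is down to {5}, so V = 5. Eliminate 5 elsewhere: T, X.
W's domain is down to {2}, so W = 2. So T can't be 2.
T must be 4 (only option left). Eliminate 4 elsewhere: X.
That leaves X = 3.

T=4, U=1, V=5, W=2, X=3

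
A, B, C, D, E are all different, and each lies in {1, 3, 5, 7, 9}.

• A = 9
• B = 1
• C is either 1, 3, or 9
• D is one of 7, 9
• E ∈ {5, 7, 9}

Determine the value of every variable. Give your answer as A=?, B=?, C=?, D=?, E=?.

A=9, B=1, C=3, D=7, E=5

A must be 9 (only option left). So C, D, E can't be 9.
That leaves B = 1. Strike 1 from C.
C's domain is down to {3}, so C = 3.
D's domain is down to {7}, so D = 7. Eliminate 7 elsewhere: E.
E has just one choice, so E = 5.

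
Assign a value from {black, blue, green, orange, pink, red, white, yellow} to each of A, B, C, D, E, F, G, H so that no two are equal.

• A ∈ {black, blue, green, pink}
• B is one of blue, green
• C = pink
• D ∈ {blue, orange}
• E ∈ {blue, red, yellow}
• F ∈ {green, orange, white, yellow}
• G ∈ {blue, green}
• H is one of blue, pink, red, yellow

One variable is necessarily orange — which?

D

C's domain is down to {pink}, so C = pink. Eliminate pink elsewhere: A, H.
The 7 still-open variables draw from only 7 values {black, blue, green, orange, red, white, yellow}, so each is used; only A can be black, hence A = black.
The 6 still-open variables together cover exactly {blue, green, orange, red, white, yellow} — 6 values for 6 variables — and white appears only in F's list, so F = white.
The 5 still-open variables together cover exactly {blue, green, orange, red, yellow} — 5 values for 5 variables — and orange appears only in D's list, so D = orange.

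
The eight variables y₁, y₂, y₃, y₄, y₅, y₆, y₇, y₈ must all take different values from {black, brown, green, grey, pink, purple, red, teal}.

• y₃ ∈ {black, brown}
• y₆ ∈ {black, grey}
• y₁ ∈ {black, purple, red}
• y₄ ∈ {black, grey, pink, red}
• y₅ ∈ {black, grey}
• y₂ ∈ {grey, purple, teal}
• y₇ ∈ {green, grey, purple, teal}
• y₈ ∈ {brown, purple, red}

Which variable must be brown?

The 8 variables draw from only 8 values {black, brown, green, grey, pink, purple, red, teal}, so each is used; only y₇ can be green, hence y₇ = green.
Among the 7 still-open variables, pink fits only y₄ (and all 7 values in {black, brown, grey, pink, purple, red, teal} must be used), so y₄ = pink.
Among the 6 still-open variables, teal fits only y₂ (and all 6 values in {black, brown, grey, purple, red, teal} must be used), so y₂ = teal.
y₅ and y₆ share exactly the 2 values {black, grey}; by pigeonhole those values go to them, so strike black, grey from y₁, y₃.
So brown goes to y₃.

y₃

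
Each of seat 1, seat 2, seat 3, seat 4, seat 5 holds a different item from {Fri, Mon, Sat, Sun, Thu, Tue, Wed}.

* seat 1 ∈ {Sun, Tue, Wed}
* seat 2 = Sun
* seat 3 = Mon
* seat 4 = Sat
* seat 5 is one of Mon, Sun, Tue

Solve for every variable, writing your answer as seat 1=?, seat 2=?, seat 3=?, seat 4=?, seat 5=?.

seat 1=Wed, seat 2=Sun, seat 3=Mon, seat 4=Sat, seat 5=Tue

seat 2's domain is down to {Sun}, so seat 2 = Sun. Eliminate Sun elsewhere: seat 1, seat 5.
seat 3's domain is down to {Mon}, so seat 3 = Mon. Eliminate Mon elsewhere: seat 5.
seat 4's domain is down to {Sat}, so seat 4 = Sat.
seat 5's domain is down to {Tue}, so seat 5 = Tue. Strike Tue from seat 1.
seat 1 must be Wed (only option left).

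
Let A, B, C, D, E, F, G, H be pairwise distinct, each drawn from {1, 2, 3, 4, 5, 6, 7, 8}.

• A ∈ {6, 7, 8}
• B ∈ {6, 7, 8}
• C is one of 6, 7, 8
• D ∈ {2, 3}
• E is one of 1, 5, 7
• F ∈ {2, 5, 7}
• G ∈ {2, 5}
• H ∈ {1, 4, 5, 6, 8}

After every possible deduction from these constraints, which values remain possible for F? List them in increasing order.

Among the 8 variables, 3 fits only D (and all 8 values in {1, 2, 3, 4, 5, 6, 7, 8} must be used), so D = 3.
Among the 7 still-open variables, 4 fits only H (and all 7 values in {1, 2, 4, 5, 6, 7, 8} must be used), so H = 4.
Among the 6 still-open variables, 1 fits only E (and all 6 values in {1, 2, 5, 6, 7, 8} must be used), so E = 1.
A, B, C between them cover only {6, 7, 8} — a naked triple. Remove those values from F.
No further eliminations apply; F can still be any of 2, 5.

2, 5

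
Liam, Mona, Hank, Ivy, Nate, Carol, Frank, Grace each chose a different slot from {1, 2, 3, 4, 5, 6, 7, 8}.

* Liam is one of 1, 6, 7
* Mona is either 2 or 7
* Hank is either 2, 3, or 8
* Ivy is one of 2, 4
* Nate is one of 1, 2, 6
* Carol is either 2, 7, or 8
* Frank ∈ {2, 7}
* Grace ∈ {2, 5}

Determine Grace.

Among the 8 variables, 3 fits only Hank (and all 8 values in {1, 2, 3, 4, 5, 6, 7, 8} must be used), so Hank = 3.
The 7 still-open variables draw from only 7 values {1, 2, 4, 5, 6, 7, 8}, so each is used; only Ivy can be 4, hence Ivy = 4.
The 6 still-open variables draw from only 6 values {1, 2, 5, 6, 7, 8}, so each is used; only Grace can be 5, hence Grace = 5.

5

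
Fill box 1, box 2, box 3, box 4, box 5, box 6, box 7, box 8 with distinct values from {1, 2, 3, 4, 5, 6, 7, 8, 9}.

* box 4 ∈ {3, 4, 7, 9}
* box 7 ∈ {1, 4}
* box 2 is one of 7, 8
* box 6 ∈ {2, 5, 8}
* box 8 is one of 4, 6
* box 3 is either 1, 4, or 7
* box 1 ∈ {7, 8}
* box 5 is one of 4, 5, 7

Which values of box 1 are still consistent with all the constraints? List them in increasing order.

7, 8

The 2 variables box 1 and box 2 are confined to {7, 8}, which locks those values in; drop them from box 3, box 4, box 5, box 6.
box 3 and box 7 share exactly the 2 values {1, 4}; by pigeonhole those values go to them, so strike 1, 4 from box 4, box 5, box 8.
box 5 has just one choice, so box 5 = 5. Remove 5 from box 6.
box 6's domain is down to {2}, so box 6 = 2.
box 8 must be 6 (only option left).
No further eliminations apply; box 1 can still be any of 7, 8.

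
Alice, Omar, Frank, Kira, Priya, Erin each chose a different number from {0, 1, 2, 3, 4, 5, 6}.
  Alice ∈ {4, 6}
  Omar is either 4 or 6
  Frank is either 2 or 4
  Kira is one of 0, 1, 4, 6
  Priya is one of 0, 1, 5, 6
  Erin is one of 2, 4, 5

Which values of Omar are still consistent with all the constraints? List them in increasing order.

4, 6

The 2 variables Alice and Omar are confined to {4, 6}, which locks those values in; drop them from Frank, Kira, Priya, Erin.
Frank's domain is down to {2}, so Frank = 2. Eliminate 2 elsewhere: Erin.
That leaves Erin = 5. Remove 5 from Priya.
No further eliminations apply; Omar can still be any of 4, 6.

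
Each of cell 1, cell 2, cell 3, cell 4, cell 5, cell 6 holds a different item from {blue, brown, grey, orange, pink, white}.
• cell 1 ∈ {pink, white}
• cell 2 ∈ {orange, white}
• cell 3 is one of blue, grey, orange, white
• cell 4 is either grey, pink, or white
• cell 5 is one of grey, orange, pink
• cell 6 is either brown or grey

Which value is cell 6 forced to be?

brown

Among the 6 variables, blue fits only cell 3 (and all 6 values in {blue, brown, grey, orange, pink, white} must be used), so cell 3 = blue.
The 5 still-open variables draw from only 5 values {brown, grey, orange, pink, white}, so each is used; only cell 6 can be brown, hence cell 6 = brown.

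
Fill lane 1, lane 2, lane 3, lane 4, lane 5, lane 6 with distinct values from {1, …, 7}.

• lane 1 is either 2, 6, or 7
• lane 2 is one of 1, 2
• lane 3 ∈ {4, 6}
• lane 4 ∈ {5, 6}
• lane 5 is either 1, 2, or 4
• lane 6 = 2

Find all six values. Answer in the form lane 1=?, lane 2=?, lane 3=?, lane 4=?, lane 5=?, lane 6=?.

lane 6 must be 2 (only option left). Remove 2 from lane 1, lane 2, lane 5.
lane 2 has just one choice, so lane 2 = 1. So lane 5 can't be 1.
That leaves lane 5 = 4. Strike 4 from lane 3.
lane 3 has just one choice, so lane 3 = 6. So lane 1, lane 4 can't be 6.
lane 4 has just one choice, so lane 4 = 5.
lane 1 has just one choice, so lane 1 = 7.

lane 1=7, lane 2=1, lane 3=6, lane 4=5, lane 5=4, lane 6=2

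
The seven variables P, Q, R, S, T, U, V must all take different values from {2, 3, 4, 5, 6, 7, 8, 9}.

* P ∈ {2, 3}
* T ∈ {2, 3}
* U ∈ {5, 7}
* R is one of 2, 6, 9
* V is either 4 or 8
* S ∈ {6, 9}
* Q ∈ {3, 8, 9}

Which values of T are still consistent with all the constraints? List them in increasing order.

2, 3

P and T share exactly the 2 values {2, 3}; by pigeonhole those values go to them, so strike 2, 3 from Q, R.
The 2 variables R and S are confined to {6, 9}, which locks those values in; drop them from Q.
That leaves Q = 8. Eliminate 8 elsewhere: V.
V's domain is down to {4}, so V = 4.
No further eliminations apply; T can still be any of 2, 3.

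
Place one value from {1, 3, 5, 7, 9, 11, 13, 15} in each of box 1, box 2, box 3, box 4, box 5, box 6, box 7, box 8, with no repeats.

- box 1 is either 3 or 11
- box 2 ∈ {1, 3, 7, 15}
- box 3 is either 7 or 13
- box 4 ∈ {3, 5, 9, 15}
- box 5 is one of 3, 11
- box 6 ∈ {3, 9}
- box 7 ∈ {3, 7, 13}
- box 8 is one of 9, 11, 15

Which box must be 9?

The 8 variables draw from only 8 values {1, 3, 5, 7, 9, 11, 13, 15}, so each is used; only box 2 can be 1, hence box 2 = 1.
Among the 7 still-open variables, 5 fits only box 4 (and all 7 values in {3, 5, 7, 9, 11, 13, 15} must be used), so box 4 = 5.
The 6 still-open variables together cover exactly {3, 7, 9, 11, 13, 15} — 6 values for 6 variables — and 15 appears only in box 8's list, so box 8 = 15.
The 5 still-open variables together cover exactly {3, 7, 9, 11, 13} — 5 values for 5 variables — and 9 appears only in box 6's list, so box 6 = 9.

box 6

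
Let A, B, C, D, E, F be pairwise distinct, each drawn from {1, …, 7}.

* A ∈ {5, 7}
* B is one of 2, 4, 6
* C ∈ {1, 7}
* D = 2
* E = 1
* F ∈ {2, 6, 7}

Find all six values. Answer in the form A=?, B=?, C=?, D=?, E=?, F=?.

A=5, B=4, C=7, D=2, E=1, F=6

D's domain is down to {2}, so D = 2. Eliminate 2 elsewhere: B, F.
E's domain is down to {1}, so E = 1. Eliminate 1 elsewhere: C.
That leaves C = 7. Strike 7 from A, F.
F must be 6 (only option left). So B can't be 6.
A must be 5 (only option left).
B must be 4 (only option left).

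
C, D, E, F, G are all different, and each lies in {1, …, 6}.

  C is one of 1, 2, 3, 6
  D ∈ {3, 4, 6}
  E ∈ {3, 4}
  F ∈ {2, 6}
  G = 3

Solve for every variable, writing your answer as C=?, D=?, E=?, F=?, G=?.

C=1, D=6, E=4, F=2, G=3

G has just one choice, so G = 3. Remove 3 from C, D, E.
E's domain is down to {4}, so E = 4. So D can't be 4.
That leaves D = 6. Eliminate 6 elsewhere: C, F.
F has just one choice, so F = 2. So C can't be 2.
C's domain is down to {1}, so C = 1.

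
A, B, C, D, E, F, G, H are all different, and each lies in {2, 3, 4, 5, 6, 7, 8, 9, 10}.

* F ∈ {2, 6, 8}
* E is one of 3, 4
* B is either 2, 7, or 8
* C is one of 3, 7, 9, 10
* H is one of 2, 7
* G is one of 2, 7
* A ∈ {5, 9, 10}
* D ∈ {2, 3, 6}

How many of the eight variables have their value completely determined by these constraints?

4

G and H between them cover only {2, 7} — a naked pair. Remove those values from B, C, D, F.
B must be 8 (only option left). Remove 8 from F.
F's domain is down to {6}, so F = 6. So D can't be 6.
D must be 3 (only option left). Eliminate 3 elsewhere: C, E.
E's domain is down to {4}, so E = 4.
Determined: B=8, D=3, E=4, F=6. The other variables each still have more than one consistent value. That makes 4.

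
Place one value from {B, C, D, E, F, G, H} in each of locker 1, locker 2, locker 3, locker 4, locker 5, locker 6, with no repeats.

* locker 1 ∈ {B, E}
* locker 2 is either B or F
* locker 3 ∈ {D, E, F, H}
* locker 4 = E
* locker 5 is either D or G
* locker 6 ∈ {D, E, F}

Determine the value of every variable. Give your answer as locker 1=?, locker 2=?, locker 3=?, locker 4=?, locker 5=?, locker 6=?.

locker 4 has just one choice, so locker 4 = E. Remove E from locker 1, locker 3, locker 6.
locker 1 must be B (only option left). Remove B from locker 2.
locker 2 must be F (only option left). Remove F from locker 3, locker 6.
That leaves locker 6 = D. So locker 3, locker 5 can't be D.
locker 3 must be H (only option left).
locker 5's domain is down to {G}, so locker 5 = G.

locker 1=B, locker 2=F, locker 3=H, locker 4=E, locker 5=G, locker 6=D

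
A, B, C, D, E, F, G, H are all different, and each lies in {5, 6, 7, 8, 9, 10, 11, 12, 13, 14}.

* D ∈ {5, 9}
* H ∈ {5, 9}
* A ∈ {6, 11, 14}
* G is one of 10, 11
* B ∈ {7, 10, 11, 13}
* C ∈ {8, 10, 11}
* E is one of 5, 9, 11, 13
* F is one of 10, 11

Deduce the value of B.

D and H between them cover only {5, 9} — a naked pair. Remove those values from E.
F and G share exactly the 2 values {10, 11}; by pigeonhole those values go to them, so strike 10, 11 from A, B, C, E.
C must be 8 (only option left).
E must be 13 (only option left). Eliminate 13 elsewhere: B.
So B = 7.

7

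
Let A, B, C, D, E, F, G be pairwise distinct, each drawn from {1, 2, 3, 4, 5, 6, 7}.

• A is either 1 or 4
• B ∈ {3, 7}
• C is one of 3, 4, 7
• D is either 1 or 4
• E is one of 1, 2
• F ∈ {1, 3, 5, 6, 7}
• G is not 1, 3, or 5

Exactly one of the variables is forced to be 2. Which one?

Among the 7 variables, 5 fits only F (and all 7 values in {1, 2, 3, 4, 5, 6, 7} must be used), so F = 5.
The 6 still-open variables draw from only 6 values {1, 2, 3, 4, 6, 7}, so each is used; only G can be 6, hence G = 6.
The 5 still-open variables together cover exactly {1, 2, 3, 4, 7} — 5 values for 5 variables — and 2 appears only in E's list, so E = 2.

E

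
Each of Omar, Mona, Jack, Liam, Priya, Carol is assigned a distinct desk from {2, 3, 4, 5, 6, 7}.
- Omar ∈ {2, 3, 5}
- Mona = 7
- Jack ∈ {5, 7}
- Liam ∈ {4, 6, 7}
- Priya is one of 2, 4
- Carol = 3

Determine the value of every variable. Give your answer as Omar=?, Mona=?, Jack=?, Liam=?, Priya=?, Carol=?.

Omar=2, Mona=7, Jack=5, Liam=6, Priya=4, Carol=3

Mona must be 7 (only option left). So Jack, Liam can't be 7.
Jack must be 5 (only option left). So Omar can't be 5.
Carol must be 3 (only option left). So Omar can't be 3.
Omar's domain is down to {2}, so Omar = 2. Strike 2 from Priya.
Priya's domain is down to {4}, so Priya = 4. Eliminate 4 elsewhere: Liam.
Liam must be 6 (only option left).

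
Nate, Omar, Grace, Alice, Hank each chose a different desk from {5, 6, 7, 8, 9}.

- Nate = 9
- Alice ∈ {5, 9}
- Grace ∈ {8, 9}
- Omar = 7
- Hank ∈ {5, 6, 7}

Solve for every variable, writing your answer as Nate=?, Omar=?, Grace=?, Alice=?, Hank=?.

Nate's domain is down to {9}, so Nate = 9. So Grace, Alice can't be 9.
Omar's domain is down to {7}, so Omar = 7. Eliminate 7 elsewhere: Hank.
Grace has just one choice, so Grace = 8.
Alice must be 5 (only option left). Strike 5 from Hank.
Hank must be 6 (only option left).

Nate=9, Omar=7, Grace=8, Alice=5, Hank=6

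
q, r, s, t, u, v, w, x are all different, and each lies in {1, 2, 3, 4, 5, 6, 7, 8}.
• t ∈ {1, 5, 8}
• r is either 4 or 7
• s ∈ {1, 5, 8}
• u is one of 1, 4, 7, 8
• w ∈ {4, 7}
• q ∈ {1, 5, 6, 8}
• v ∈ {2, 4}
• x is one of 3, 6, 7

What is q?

6

The 8 variables draw from only 8 values {1, 2, 3, 4, 5, 6, 7, 8}, so each is used; only v can be 2, hence v = 2.
The 7 still-open variables together cover exactly {1, 3, 4, 5, 6, 7, 8} — 7 values for 7 variables — and 3 appears only in x's list, so x = 3.
The 6 still-open variables together cover exactly {1, 4, 5, 6, 7, 8} — 6 values for 6 variables — and 6 appears only in q's list, so q = 6.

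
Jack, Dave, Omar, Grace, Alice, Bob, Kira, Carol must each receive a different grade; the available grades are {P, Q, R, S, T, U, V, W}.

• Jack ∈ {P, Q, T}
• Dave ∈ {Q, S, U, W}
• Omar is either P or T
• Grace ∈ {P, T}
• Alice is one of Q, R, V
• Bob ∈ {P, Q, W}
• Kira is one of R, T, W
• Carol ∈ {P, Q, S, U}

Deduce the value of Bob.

W

Among the 8 variables, V fits only Alice (and all 8 values in {P, Q, R, S, T, U, V, W} must be used), so Alice = V.
The 7 still-open variables together cover exactly {P, Q, R, S, T, U, W} — 7 values for 7 variables — and R appears only in Kira's list, so Kira = R.
Omar and Grace share exactly the 2 values {P, T}; by pigeonhole those values go to them, so strike P, T from Jack, Bob, Carol.
That leaves Jack = Q. Strike Q from Dave, Bob, Carol.
So Bob = W.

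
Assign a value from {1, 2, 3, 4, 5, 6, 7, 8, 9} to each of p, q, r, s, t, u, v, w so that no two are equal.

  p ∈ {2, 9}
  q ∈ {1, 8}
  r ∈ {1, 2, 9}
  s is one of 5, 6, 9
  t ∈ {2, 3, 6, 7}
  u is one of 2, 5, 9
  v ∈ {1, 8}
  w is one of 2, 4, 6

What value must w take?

4

q and v share exactly the 2 values {1, 8}; by pigeonhole those values go to them, so strike 1, 8 from r.
p and r between them cover only {2, 9} — a naked pair. Remove those values from s, t, u, w.
u has just one choice, so u = 5. Strike 5 from s.
s's domain is down to {6}, so s = 6. Strike 6 from t, w.
So w = 4.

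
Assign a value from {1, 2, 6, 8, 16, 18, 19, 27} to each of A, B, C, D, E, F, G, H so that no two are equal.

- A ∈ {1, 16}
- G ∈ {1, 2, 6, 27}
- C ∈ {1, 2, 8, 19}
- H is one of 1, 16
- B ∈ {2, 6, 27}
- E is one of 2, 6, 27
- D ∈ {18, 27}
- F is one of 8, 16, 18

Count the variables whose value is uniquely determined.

3

The 8 variables together cover exactly {1, 2, 6, 8, 16, 18, 19, 27} — 8 values for 8 variables — and 19 appears only in C's list, so C = 19.
The 7 still-open variables draw from only 7 values {1, 2, 6, 8, 16, 18, 27}, so each is used; only F can be 8, hence F = 8.
Among the 6 still-open variables, 18 fits only D (and all 6 values in {1, 2, 6, 16, 18, 27} must be used), so D = 18.
A and H share exactly the 2 values {1, 16}; by pigeonhole those values go to them, so strike 1, 16 from G.
Determined: C=19, D=18, F=8. The other variables each still have more than one consistent value. That makes 3.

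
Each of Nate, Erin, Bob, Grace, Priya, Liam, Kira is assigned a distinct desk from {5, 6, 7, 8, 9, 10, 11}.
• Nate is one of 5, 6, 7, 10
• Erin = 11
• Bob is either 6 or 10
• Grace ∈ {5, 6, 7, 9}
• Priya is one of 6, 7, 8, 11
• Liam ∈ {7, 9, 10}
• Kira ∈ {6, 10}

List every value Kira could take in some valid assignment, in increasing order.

Erin must be 11 (only option left). Eliminate 11 elsewhere: Priya.
The 6 still-open variables draw from only 6 values {5, 6, 7, 8, 9, 10}, so each is used; only Priya can be 8, hence Priya = 8.
Bob and Kira share exactly the 2 values {6, 10}; by pigeonhole those values go to them, so strike 6, 10 from Nate, Grace, Liam.
No further eliminations apply; Kira can still be any of 6, 10.

6, 10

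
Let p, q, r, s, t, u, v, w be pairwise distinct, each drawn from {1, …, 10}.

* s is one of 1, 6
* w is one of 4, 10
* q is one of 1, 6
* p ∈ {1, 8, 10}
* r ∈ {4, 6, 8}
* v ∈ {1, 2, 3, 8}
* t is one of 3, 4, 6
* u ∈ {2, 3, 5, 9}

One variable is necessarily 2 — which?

v

The 2 variables q and s are confined to {1, 6}, which locks those values in; drop them from p, r, t, v.
p, r, w share exactly the 3 values {4, 8, 10}; by pigeonhole those values go to them, so strike 4, 8, 10 from t, v.
t has just one choice, so t = 3. Eliminate 3 elsewhere: u, v.
So 2 goes to v.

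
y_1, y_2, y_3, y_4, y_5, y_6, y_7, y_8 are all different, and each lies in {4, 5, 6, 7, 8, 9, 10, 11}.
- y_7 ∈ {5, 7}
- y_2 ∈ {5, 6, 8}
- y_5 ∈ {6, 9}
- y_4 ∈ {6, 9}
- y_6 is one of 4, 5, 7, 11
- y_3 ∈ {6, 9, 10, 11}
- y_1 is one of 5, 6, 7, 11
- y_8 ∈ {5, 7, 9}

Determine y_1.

The 8 variables draw from only 8 values {4, 5, 6, 7, 8, 9, 10, 11}, so each is used; only y_6 can be 4, hence y_6 = 4.
The 7 still-open variables together cover exactly {5, 6, 7, 8, 9, 10, 11} — 7 values for 7 variables — and 8 appears only in y_2's list, so y_2 = 8.
The 6 still-open variables draw from only 6 values {5, 6, 7, 9, 10, 11}, so each is used; only y_3 can be 10, hence y_3 = 10.
The 5 still-open variables together cover exactly {5, 6, 7, 9, 11} — 5 values for 5 variables — and 11 appears only in y_1's list, so y_1 = 11.

11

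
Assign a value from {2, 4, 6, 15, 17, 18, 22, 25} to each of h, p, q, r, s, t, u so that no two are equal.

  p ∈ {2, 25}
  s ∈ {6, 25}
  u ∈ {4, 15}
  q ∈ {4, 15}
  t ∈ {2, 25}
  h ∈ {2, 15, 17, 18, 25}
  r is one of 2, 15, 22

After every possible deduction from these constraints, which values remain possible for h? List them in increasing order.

p and t between them cover only {2, 25} — a naked pair. Remove those values from h, r, s.
s's domain is down to {6}, so s = 6.
q and u share exactly the 2 values {4, 15}; by pigeonhole those values go to them, so strike 4, 15 from h, r.
r must be 22 (only option left).
No further eliminations apply; h can still be any of 17, 18.

17, 18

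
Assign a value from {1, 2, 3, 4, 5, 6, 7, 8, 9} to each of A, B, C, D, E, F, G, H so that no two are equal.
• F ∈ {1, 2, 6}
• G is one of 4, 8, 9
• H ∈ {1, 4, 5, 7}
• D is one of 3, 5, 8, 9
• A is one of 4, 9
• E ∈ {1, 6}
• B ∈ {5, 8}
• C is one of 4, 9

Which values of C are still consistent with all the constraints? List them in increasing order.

A and C share exactly the 2 values {4, 9}; by pigeonhole those values go to them, so strike 4, 9 from D, G, H.
G's domain is down to {8}, so G = 8. So B, D can't be 8.
B's domain is down to {5}, so B = 5. So D, H can't be 5.
D's domain is down to {3}, so D = 3.
No further eliminations apply; C can still be any of 4, 9.

4, 9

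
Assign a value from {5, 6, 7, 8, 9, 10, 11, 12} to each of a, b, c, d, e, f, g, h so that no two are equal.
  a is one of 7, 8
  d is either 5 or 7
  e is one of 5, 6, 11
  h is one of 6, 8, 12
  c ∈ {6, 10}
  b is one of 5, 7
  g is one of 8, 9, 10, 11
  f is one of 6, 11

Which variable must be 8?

a

The 8 variables together cover exactly {5, 6, 7, 8, 9, 10, 11, 12} — 8 values for 8 variables — and 9 appears only in g's list, so g = 9.
Among the 7 still-open variables, 10 fits only c (and all 7 values in {5, 6, 7, 8, 10, 11, 12} must be used), so c = 10.
Among the 6 still-open variables, 12 fits only h (and all 6 values in {5, 6, 7, 8, 11, 12} must be used), so h = 12.
The 5 still-open variables draw from only 5 values {5, 6, 7, 8, 11}, so each is used; only a can be 8, hence a = 8.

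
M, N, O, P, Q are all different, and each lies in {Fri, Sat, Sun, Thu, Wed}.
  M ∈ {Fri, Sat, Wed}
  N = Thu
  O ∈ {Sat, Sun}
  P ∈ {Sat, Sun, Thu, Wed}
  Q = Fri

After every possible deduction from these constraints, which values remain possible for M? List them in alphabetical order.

N must be Thu (only option left). Eliminate Thu elsewhere: P.
Q has just one choice, so Q = Fri. Strike Fri from M.
No further eliminations apply; M can still be any of Sat, Wed.

Sat, Wed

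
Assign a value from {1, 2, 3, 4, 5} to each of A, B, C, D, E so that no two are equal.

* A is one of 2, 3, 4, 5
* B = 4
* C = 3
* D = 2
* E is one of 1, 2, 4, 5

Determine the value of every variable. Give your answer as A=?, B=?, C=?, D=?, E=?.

B's domain is down to {4}, so B = 4. Strike 4 from A, E.
That leaves C = 3. Remove 3 from A.
That leaves D = 2. Strike 2 from A, E.
A has just one choice, so A = 5. Remove 5 from E.
E has just one choice, so E = 1.

A=5, B=4, C=3, D=2, E=1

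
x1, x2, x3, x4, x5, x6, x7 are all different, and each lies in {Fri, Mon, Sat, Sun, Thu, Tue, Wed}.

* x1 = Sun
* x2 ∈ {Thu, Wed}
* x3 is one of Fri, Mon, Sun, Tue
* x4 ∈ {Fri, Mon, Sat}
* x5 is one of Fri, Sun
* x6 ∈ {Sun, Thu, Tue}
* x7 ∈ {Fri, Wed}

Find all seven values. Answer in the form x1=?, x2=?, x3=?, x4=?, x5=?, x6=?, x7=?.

x1=Sun, x2=Thu, x3=Mon, x4=Sat, x5=Fri, x6=Tue, x7=Wed

x1 must be Sun (only option left). Strike Sun from x3, x5, x6.
That leaves x5 = Fri. So x3, x4, x7 can't be Fri.
x7's domain is down to {Wed}, so x7 = Wed. So x2 can't be Wed.
x2 must be Thu (only option left). Strike Thu from x6.
x6 has just one choice, so x6 = Tue. Strike Tue from x3.
That leaves x3 = Mon. Remove Mon from x4.
x4 must be Sat (only option left).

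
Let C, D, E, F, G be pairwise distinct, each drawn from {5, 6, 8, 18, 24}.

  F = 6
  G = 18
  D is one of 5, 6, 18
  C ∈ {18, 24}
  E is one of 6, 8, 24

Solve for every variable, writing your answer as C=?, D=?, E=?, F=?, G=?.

F has just one choice, so F = 6. So D, E can't be 6.
That leaves G = 18. So C, D can't be 18.
That leaves C = 24. Strike 24 from E.
That leaves D = 5.
E has just one choice, so E = 8.

C=24, D=5, E=8, F=6, G=18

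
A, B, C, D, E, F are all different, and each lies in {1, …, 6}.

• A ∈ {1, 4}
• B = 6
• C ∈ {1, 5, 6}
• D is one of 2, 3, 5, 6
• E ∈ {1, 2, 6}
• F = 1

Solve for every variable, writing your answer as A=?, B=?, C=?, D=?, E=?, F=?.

B must be 6 (only option left). So C, D, E can't be 6.
F's domain is down to {1}, so F = 1. Remove 1 from A, C, E.
A must be 4 (only option left).
That leaves C = 5. Eliminate 5 elsewhere: D.
E must be 2 (only option left). So D can't be 2.
D must be 3 (only option left).

A=4, B=6, C=5, D=3, E=2, F=1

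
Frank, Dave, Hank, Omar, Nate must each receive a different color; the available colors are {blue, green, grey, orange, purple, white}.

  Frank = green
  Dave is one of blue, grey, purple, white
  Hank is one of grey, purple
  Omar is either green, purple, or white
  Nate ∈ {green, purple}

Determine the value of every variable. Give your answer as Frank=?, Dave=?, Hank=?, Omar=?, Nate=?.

Frank=green, Dave=blue, Hank=grey, Omar=white, Nate=purple

Frank's domain is down to {green}, so Frank = green. So Omar, Nate can't be green.
Nate must be purple (only option left). Eliminate purple elsewhere: Dave, Hank, Omar.
That leaves Hank = grey. So Dave can't be grey.
Omar has just one choice, so Omar = white. Strike white from Dave.
Dave has just one choice, so Dave = blue.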